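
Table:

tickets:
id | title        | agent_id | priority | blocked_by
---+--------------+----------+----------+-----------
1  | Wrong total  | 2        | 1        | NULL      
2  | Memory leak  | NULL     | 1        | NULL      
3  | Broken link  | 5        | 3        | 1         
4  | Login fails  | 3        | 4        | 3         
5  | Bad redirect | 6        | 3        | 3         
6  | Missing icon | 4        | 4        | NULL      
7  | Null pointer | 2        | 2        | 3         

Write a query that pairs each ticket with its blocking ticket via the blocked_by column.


This is a self-join: tickets is joined to a second copy of itself, matching each row's blocked_by to another row's id. Use LEFT JOIN so rows with blocked_by=NULL are kept.
  - ticket 1 (Wrong total): blocked_by=NULL -> NULL
  - ticket 2 (Memory leak): blocked_by=NULL -> NULL
  - ticket 3 (Broken link): blocked_by=1 -> Wrong total
  - ticket 4 (Login fails): blocked_by=3 -> Broken link
  - ticket 5 (Bad redirect): blocked_by=3 -> Broken link
  - ticket 6 (Missing icon): blocked_by=NULL -> NULL
  - ticket 7 (Null pointer): blocked_by=3 -> Broken link

SQL:
SELECT a.title AS item, b.title AS blocked_by
FROM tickets a
LEFT JOIN tickets b ON a.blocked_by = b.id

Result:
item         | blocked_by 
-------------+------------
Wrong total  | NULL       
Memory leak  | NULL       
Broken link  | Wrong total
Login fails  | Broken link
Bad redirect | Broken link
Missing icon | NULL       
Null pointer | Broken link


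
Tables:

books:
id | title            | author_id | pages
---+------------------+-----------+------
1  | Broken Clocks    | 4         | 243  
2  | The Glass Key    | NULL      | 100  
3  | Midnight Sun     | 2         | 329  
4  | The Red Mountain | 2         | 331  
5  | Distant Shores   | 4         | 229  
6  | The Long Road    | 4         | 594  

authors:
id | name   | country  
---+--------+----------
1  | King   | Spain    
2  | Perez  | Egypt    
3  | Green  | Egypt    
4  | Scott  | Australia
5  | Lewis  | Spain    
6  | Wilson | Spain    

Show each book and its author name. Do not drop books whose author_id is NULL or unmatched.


LEFT JOIN keeps every row from books (the left table); where author_id has no match in authors, the author columns become NULL. Walk through each book:
  - book 1 (Broken Clocks): author_id=4 -> matches Scott
  - book 2 (The Glass Key): author_id=NULL, no match -> kept with NULL
  - book 3 (Midnight Sun): author_id=2 -> matches Perez
  - book 4 (The Red Mountain): author_id=2 -> matches Perez
  - book 5 (Distant Shores): author_id=4 -> matches Scott
  - book 6 (The Long Road): author_id=4 -> matches Scott
All 6 rows appear; 1 has NULL author.

SQL:
SELECT a.title, b.name AS author
FROM books a
LEFT JOIN authors b ON a.author_id = b.id

Result:
title            | author
-----------------+-------
Broken Clocks    | Scott 
The Glass Key    | NULL  
Midnight Sun     | Perez 
The Red Mountain | Perez 
Distant Shores   | Scott 
The Long Road    | Scott 


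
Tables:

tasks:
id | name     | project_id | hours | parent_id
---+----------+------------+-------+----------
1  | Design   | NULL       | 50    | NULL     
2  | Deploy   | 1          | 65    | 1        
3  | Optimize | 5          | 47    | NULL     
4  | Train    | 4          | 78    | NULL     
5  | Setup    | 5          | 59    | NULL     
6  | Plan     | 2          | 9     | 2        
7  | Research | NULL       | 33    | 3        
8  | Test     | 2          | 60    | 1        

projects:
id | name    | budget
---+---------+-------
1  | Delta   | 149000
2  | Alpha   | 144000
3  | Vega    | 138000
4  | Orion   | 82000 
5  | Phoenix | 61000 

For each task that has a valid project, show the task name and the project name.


INNER JOIN keeps only tasks rows whose project_id matches an id in projects. Walk through each task:
  - task 1 (Design): project_id=NULL, no match -> dropped
  - task 2 (Deploy): project_id=1 -> matches Delta
  - task 3 (Optimize): project_id=5 -> matches Phoenix
  - task 4 (Train): project_id=4 -> matches Orion
  - task 5 (Setup): project_id=5 -> matches Phoenix
  - task 6 (Plan): project_id=2 -> matches Alpha
  - task 7 (Research): project_id=NULL, no match -> dropped
  - task 8 (Test): project_id=2 -> matches Alpha
So 2 of 8 rows are dropped.

SQL:
SELECT a.name, b.name AS project
FROM tasks a
INNER JOIN projects b ON a.project_id = b.id

Result:
name     | project
---------+--------
Deploy   | Delta  
Optimize | Phoenix
Train    | Orion  
Setup    | Phoenix
Plan     | Alpha  
Test     | Alpha  


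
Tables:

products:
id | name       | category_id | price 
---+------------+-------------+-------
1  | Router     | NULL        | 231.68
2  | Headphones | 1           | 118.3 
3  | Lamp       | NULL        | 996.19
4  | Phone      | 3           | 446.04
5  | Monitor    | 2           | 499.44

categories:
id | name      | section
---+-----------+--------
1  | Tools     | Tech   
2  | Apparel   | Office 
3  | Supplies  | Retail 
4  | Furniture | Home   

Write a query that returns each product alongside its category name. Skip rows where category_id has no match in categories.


INNER JOIN keeps only products rows whose category_id matches an id in categories. Walk through each product:
  - product 1 (Router): category_id=NULL, no match -> dropped
  - product 2 (Headphones): category_id=1 -> matches Tools
  - product 3 (Lamp): category_id=NULL, no match -> dropped
  - product 4 (Phone): category_id=3 -> matches Supplies
  - product 5 (Monitor): category_id=2 -> matches Apparel
So 2 of 5 rows are dropped.

SQL:
SELECT a.name, b.name AS category
FROM products a
INNER JOIN categories b ON a.category_id = b.id

Result:
name       | category
-----------+---------
Headphones | Tools   
Phone      | Supplies
Monitor    | Apparel 


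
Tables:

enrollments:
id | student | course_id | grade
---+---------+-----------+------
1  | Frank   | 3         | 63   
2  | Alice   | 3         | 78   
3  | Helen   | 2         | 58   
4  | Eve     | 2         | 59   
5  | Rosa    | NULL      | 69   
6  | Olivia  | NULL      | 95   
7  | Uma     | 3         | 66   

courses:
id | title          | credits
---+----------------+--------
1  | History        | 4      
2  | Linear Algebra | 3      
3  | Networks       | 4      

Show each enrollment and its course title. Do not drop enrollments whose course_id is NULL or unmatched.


LEFT JOIN keeps every row from enrollments (the left table); where course_id has no match in courses, the course columns become NULL. Walk through each enrollment:
  - enrollment 1 (Frank): course_id=3 -> matches Networks
  - enrollment 2 (Alice): course_id=3 -> matches Networks
  - enrollment 3 (Helen): course_id=2 -> matches Linear Algebra
  - enrollment 4 (Eve): course_id=2 -> matches Linear Algebra
  - enrollment 5 (Rosa): course_id=NULL, no match -> kept with NULL
  - enrollment 6 (Olivia): course_id=NULL, no match -> kept with NULL
  - enrollment 7 (Uma): course_id=3 -> matches Networks
All 7 rows appear; 2 have NULL course.

SQL:
SELECT a.student, b.title AS course
FROM enrollments a
LEFT JOIN courses b ON a.course_id = b.id

Result:
student | course        
--------+---------------
Frank   | Networks      
Alice   | Networks      
Helen   | Linear Algebra
Eve     | Linear Algebra
Rosa    | NULL          
Olivia  | NULL          
Uma     | Networks      


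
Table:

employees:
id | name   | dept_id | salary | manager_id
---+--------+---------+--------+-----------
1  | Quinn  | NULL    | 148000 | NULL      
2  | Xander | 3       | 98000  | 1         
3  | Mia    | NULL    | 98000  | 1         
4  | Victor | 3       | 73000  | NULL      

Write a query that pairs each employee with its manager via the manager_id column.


This is a self-join: employees is joined to a second copy of itself, matching each row's manager_id to another row's id. Use LEFT JOIN so rows with manager_id=NULL are kept.
  - employee 1 (Quinn): manager_id=NULL -> NULL
  - employee 2 (Xander): manager_id=1 -> Quinn
  - employee 3 (Mia): manager_id=1 -> Quinn
  - employee 4 (Victor): manager_id=NULL -> NULL

SQL:
SELECT a.name AS item, b.name AS manager
FROM employees a
LEFT JOIN employees b ON a.manager_id = b.id

Result:
item   | manager
-------+--------
Quinn  | NULL   
Xander | Quinn  
Mia    | Quinn  
Victor | NULL   


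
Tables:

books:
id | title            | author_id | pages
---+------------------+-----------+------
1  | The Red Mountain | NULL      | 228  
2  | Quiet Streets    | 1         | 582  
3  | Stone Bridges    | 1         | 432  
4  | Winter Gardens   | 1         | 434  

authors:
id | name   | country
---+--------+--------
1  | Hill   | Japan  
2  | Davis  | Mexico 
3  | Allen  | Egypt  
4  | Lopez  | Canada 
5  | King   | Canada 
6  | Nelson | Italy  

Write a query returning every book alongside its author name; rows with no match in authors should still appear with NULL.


LEFT JOIN keeps every row from books (the left table); where author_id has no match in authors, the author columns become NULL. Walk through each book:
  - book 1 (The Red Mountain): author_id=NULL, no match -> kept with NULL
  - book 2 (Quiet Streets): author_id=1 -> matches Hill
  - book 3 (Stone Bridges): author_id=1 -> matches Hill
  - book 4 (Winter Gardens): author_id=1 -> matches Hill
All 4 rows appear; 1 has NULL author.

SQL:
SELECT a.title, b.name AS author
FROM books a
LEFT JOIN authors b ON a.author_id = b.id

Result:
title            | author
-----------------+-------
The Red Mountain | NULL  
Quiet Streets    | Hill  
Stone Bridges    | Hill  
Winter Gardens   | Hill  


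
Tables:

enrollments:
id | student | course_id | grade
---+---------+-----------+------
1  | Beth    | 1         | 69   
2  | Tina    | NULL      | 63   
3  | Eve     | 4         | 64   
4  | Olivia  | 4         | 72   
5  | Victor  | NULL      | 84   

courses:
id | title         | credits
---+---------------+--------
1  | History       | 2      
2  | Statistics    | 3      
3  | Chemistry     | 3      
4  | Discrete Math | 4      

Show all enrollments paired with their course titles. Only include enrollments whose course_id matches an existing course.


INNER JOIN keeps only enrollments rows whose course_id matches an id in courses. Walk through each enrollment:
  - enrollment 1 (Beth): course_id=1 -> matches History
  - enrollment 2 (Tina): course_id=NULL, no match -> dropped
  - enrollment 3 (Eve): course_id=4 -> matches Discrete Math
  - enrollment 4 (Olivia): course_id=4 -> matches Discrete Math
  - enrollment 5 (Victor): course_id=NULL, no match -> dropped
So 2 of 5 rows are dropped.

SQL:
SELECT a.student, b.title AS course
FROM enrollments a
INNER JOIN courses b ON a.course_id = b.id

Result:
student | course       
--------+--------------
Beth    | History      
Eve     | Discrete Math
Olivia  | Discrete Math


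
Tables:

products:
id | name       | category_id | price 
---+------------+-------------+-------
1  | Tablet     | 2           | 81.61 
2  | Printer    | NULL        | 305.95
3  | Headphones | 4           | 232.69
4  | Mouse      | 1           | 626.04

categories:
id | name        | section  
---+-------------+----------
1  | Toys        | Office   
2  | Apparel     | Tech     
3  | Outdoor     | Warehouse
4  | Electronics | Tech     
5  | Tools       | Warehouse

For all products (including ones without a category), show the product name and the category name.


LEFT JOIN keeps every row from products (the left table); where category_id has no match in categories, the category columns become NULL. Walk through each product:
  - product 1 (Tablet): category_id=2 -> matches Apparel
  - product 2 (Printer): category_id=NULL, no match -> kept with NULL
  - product 3 (Headphones): category_id=4 -> matches Electronics
  - product 4 (Mouse): category_id=1 -> matches Toys
All 4 rows appear; 1 has NULL category.

SQL:
SELECT a.name, b.name AS category
FROM products a
LEFT JOIN categories b ON a.category_id = b.id

Result:
name       | category   
-----------+------------
Tablet     | Apparel    
Printer    | NULL       
Headphones | Electronics
Mouse      | Toys       


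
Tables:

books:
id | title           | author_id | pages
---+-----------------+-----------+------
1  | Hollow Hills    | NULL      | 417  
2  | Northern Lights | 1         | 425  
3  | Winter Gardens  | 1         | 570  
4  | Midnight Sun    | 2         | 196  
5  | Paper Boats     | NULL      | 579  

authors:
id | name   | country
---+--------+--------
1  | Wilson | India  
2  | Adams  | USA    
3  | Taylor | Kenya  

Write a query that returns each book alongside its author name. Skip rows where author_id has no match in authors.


INNER JOIN keeps only books rows whose author_id matches an id in authors. Walk through each book:
  - book 1 (Hollow Hills): author_id=NULL, no match -> dropped
  - book 2 (Northern Lights): author_id=1 -> matches Wilson
  - book 3 (Winter Gardens): author_id=1 -> matches Wilson
  - book 4 (Midnight Sun): author_id=2 -> matches Adams
  - book 5 (Paper Boats): author_id=NULL, no match -> dropped
So 2 of 5 rows are dropped.

SQL:
SELECT a.title, b.name AS author
FROM books a
INNER JOIN authors b ON a.author_id = b.id

Result:
title           | author
----------------+-------
Northern Lights | Wilson
Winter Gardens  | Wilson
Midnight Sun    | Adams 


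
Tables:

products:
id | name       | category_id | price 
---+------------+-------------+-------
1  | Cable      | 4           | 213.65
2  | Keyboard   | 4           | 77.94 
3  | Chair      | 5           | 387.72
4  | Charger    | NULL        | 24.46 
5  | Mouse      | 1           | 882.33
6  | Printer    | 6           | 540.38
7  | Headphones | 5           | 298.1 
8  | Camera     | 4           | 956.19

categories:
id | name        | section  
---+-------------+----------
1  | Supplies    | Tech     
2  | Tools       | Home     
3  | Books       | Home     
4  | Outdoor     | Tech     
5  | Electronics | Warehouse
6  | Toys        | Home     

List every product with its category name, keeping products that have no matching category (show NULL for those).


LEFT JOIN keeps every row from products (the left table); where category_id has no match in categories, the category columns become NULL. Walk through each product:
  - product 1 (Cable): category_id=4 -> matches Outdoor
  - product 2 (Keyboard): category_id=4 -> matches Outdoor
  - product 3 (Chair): category_id=5 -> matches Electronics
  - product 4 (Charger): category_id=NULL, no match -> kept with NULL
  - product 5 (Mouse): category_id=1 -> matches Supplies
  - product 6 (Printer): category_id=6 -> matches Toys
  - product 7 (Headphones): category_id=5 -> matches Electronics
  - product 8 (Camera): category_id=4 -> matches Outdoor
All 8 rows appear; 1 has NULL category.

SQL:
SELECT a.name, b.name AS category
FROM products a
LEFT JOIN categories b ON a.category_id = b.id

Result:
name       | category   
-----------+------------
Cable      | Outdoor    
Keyboard   | Outdoor    
Chair      | Electronics
Charger    | NULL       
Mouse      | Supplies   
Printer    | Toys       
Headphones | Electronics
Camera     | Outdoor    


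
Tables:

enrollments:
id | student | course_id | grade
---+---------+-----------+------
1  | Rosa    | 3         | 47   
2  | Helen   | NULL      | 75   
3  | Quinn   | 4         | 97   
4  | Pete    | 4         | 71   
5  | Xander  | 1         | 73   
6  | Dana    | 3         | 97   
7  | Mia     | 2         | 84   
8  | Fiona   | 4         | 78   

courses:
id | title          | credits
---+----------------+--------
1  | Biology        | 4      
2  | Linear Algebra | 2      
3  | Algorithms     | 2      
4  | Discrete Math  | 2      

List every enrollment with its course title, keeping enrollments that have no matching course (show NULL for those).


LEFT JOIN keeps every row from enrollments (the left table); where course_id has no match in courses, the course columns become NULL. Walk through each enrollment:
  - enrollment 1 (Rosa): course_id=3 -> matches Algorithms
  - enrollment 2 (Helen): course_id=NULL, no match -> kept with NULL
  - enrollment 3 (Quinn): course_id=4 -> matches Discrete Math
  - enrollment 4 (Pete): course_id=4 -> matches Discrete Math
  - enrollment 5 (Xander): course_id=1 -> matches Biology
  - enrollment 6 (Dana): course_id=3 -> matches Algorithms
  - enrollment 7 (Mia): course_id=2 -> matches Linear Algebra
  - enrollment 8 (Fiona): course_id=4 -> matches Discrete Math
All 8 rows appear; 1 has NULL course.

SQL:
SELECT a.student, b.title AS course
FROM enrollments a
LEFT JOIN courses b ON a.course_id = b.id

Result:
student | course        
--------+---------------
Rosa    | Algorithms    
Helen   | NULL          
Quinn   | Discrete Math 
Pete    | Discrete Math 
Xander  | Biology       
Dana    | Algorithms    
Mia     | Linear Algebra
Fiona   | Discrete Math 


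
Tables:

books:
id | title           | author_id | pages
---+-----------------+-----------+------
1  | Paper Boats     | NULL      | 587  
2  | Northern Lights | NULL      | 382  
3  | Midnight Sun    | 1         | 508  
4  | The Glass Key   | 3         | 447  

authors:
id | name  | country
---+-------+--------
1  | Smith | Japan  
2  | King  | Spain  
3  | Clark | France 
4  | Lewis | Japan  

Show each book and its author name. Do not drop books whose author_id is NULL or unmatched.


LEFT JOIN keeps every row from books (the left table); where author_id has no match in authors, the author columns become NULL. Walk through each book:
  - book 1 (Paper Boats): author_id=NULL, no match -> kept with NULL
  - book 2 (Northern Lights): author_id=NULL, no match -> kept with NULL
  - book 3 (Midnight Sun): author_id=1 -> matches Smith
  - book 4 (The Glass Key): author_id=3 -> matches Clark
All 4 rows appear; 2 have NULL author.

SQL:
SELECT a.title, b.name AS author
FROM books a
LEFT JOIN authors b ON a.author_id = b.id

Result:
title           | author
----------------+-------
Paper Boats     | NULL  
Northern Lights | NULL  
Midnight Sun    | Smith 
The Glass Key   | Clark 


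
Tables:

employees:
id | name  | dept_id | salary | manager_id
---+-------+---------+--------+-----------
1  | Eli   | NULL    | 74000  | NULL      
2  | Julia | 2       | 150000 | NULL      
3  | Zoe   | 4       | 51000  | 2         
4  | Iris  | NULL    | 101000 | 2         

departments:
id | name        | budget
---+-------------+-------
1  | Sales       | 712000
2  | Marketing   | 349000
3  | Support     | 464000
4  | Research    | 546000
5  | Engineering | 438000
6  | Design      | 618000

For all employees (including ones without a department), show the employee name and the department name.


LEFT JOIN keeps every row from employees (the left table); where dept_id has no match in departments, the department columns become NULL. Walk through each employee:
  - employee 1 (Eli): dept_id=NULL, no match -> kept with NULL
  - employee 2 (Julia): dept_id=2 -> matches Marketing
  - employee 3 (Zoe): dept_id=4 -> matches Research
  - employee 4 (Iris): dept_id=NULL, no match -> kept with NULL
All 4 rows appear; 2 have NULL department.

SQL:
SELECT a.name, b.name AS department
FROM employees a
LEFT JOIN departments b ON a.dept_id = b.id

Result:
name  | department
------+-----------
Eli   | NULL      
Julia | Marketing 
Zoe   | Research  
Iris  | NULL      


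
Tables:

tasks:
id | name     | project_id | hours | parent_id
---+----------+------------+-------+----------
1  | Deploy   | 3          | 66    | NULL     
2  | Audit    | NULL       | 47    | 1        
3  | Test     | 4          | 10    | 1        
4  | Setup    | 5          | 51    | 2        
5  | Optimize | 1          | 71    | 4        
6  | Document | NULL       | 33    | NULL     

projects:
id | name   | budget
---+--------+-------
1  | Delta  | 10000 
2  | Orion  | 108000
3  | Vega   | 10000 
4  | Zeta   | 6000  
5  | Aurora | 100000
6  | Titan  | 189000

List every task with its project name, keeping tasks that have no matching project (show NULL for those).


LEFT JOIN keeps every row from tasks (the left table); where project_id has no match in projects, the project columns become NULL. Walk through each task:
  - task 1 (Deploy): project_id=3 -> matches Vega
  - task 2 (Audit): project_id=NULL, no match -> kept with NULL
  - task 3 (Test): project_id=4 -> matches Zeta
  - task 4 (Setup): project_id=5 -> matches Aurora
  - task 5 (Optimize): project_id=1 -> matches Delta
  - task 6 (Document): project_id=NULL, no match -> kept with NULL
All 6 rows appear; 2 have NULL project.

SQL:
SELECT a.name, b.name AS project
FROM tasks a
LEFT JOIN projects b ON a.project_id = b.id

Result:
name     | project
---------+--------
Deploy   | Vega   
Audit    | NULL   
Test     | Zeta   
Setup    | Aurora 
Optimize | Delta  
Document | NULL   


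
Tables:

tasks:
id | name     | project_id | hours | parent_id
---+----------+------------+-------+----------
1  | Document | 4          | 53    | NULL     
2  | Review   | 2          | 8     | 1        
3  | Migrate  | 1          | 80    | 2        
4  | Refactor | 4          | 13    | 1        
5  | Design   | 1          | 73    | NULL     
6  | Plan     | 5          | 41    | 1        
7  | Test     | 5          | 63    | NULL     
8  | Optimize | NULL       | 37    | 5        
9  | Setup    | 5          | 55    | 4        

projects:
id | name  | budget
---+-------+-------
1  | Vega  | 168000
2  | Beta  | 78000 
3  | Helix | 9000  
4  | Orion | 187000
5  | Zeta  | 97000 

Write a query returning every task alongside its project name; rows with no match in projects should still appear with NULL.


LEFT JOIN keeps every row from tasks (the left table); where project_id has no match in projects, the project columns become NULL. Walk through each task:
  - task 1 (Document): project_id=4 -> matches Orion
  - task 2 (Review): project_id=2 -> matches Beta
  - task 3 (Migrate): project_id=1 -> matches Vega
  - task 4 (Refactor): project_id=4 -> matches Orion
  - task 5 (Design): project_id=1 -> matches Vega
  - task 6 (Plan): project_id=5 -> matches Zeta
  - task 7 (Test): project_id=5 -> matches Zeta
  - task 8 (Optimize): project_id=NULL, no match -> kept with NULL
  - task 9 (Setup): project_id=5 -> matches Zeta
All 9 rows appear; 1 has NULL project.

SQL:
SELECT a.name, b.name AS project
FROM tasks a
LEFT JOIN projects b ON a.project_id = b.id

Result:
name     | project
---------+--------
Document | Orion  
Review   | Beta   
Migrate  | Vega   
Refactor | Orion  
Design   | Vega   
Plan     | Zeta   
Test     | Zeta   
Optimize | NULL   
Setup    | Zeta   


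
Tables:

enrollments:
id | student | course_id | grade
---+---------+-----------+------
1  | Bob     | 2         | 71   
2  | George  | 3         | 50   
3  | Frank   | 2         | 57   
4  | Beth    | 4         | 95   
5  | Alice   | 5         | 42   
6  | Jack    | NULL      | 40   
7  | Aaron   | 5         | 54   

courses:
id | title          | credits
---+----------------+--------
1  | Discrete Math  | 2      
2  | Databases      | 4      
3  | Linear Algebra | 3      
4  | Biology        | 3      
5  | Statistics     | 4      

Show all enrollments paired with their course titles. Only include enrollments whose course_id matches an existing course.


INNER JOIN keeps only enrollments rows whose course_id matches an id in courses. Walk through each enrollment:
  - enrollment 1 (Bob): course_id=2 -> matches Databases
  - enrollment 2 (George): course_id=3 -> matches Linear Algebra
  - enrollment 3 (Frank): course_id=2 -> matches Databases
  - enrollment 4 (Beth): course_id=4 -> matches Biology
  - enrollment 5 (Alice): course_id=5 -> matches Statistics
  - enrollment 6 (Jack): course_id=NULL, no match -> dropped
  - enrollment 7 (Aaron): course_id=5 -> matches Statistics
So 1 of 7 rows is dropped.

SQL:
SELECT a.student, b.title AS course
FROM enrollments a
INNER JOIN courses b ON a.course_id = b.id

Result:
student | course        
--------+---------------
Bob     | Databases     
George  | Linear Algebra
Frank   | Databases     
Beth    | Biology       
Alice   | Statistics    
Aaron   | Statistics    


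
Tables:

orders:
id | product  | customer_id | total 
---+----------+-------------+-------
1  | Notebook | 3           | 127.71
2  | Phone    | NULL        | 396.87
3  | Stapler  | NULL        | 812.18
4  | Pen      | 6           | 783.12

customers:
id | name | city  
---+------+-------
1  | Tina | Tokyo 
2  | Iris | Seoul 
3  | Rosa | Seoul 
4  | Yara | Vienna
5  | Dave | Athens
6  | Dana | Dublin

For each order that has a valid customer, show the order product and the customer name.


INNER JOIN keeps only orders rows whose customer_id matches an id in customers. Walk through each order:
  - order 1 (Notebook): customer_id=3 -> matches Rosa
  - order 2 (Phone): customer_id=NULL, no match -> dropped
  - order 3 (Stapler): customer_id=NULL, no match -> dropped
  - order 4 (Pen): customer_id=6 -> matches Dana
So 2 of 4 rows are dropped.

SQL:
SELECT a.product, b.name AS customer
FROM orders a
INNER JOIN customers b ON a.customer_id = b.id

Result:
product  | customer
---------+---------
Notebook | Rosa    
Pen      | Dana    


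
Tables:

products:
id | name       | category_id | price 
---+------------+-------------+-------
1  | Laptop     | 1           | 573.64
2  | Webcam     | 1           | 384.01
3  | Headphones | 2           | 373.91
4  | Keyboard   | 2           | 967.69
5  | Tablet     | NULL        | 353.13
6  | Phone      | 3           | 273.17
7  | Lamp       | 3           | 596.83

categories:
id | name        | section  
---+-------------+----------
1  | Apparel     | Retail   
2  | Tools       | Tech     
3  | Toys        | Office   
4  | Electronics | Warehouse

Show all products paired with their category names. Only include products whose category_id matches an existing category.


INNER JOIN keeps only products rows whose category_id matches an id in categories. Walk through each product:
  - product 1 (Laptop): category_id=1 -> matches Apparel
  - product 2 (Webcam): category_id=1 -> matches Apparel
  - product 3 (Headphones): category_id=2 -> matches Tools
  - product 4 (Keyboard): category_id=2 -> matches Tools
  - product 5 (Tablet): category_id=NULL, no match -> dropped
  - product 6 (Phone): category_id=3 -> matches Toys
  - product 7 (Lamp): category_id=3 -> matches Toys
So 1 of 7 rows is dropped.

SQL:
SELECT a.name, b.name AS category
FROM products a
INNER JOIN categories b ON a.category_id = b.id

Result:
name       | category
-----------+---------
Laptop     | Apparel 
Webcam     | Apparel 
Headphones | Tools   
Keyboard   | Tools   
Phone      | Toys    
Lamp       | Toys    


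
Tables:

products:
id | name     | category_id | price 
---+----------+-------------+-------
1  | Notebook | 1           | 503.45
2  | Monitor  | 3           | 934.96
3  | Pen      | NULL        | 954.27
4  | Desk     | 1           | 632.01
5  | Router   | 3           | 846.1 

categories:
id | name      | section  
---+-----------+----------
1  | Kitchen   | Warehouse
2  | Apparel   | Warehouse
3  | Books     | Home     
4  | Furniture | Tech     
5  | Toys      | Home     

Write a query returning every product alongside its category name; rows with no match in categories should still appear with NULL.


LEFT JOIN keeps every row from products (the left table); where category_id has no match in categories, the category columns become NULL. Walk through each product:
  - product 1 (Notebook): category_id=1 -> matches Kitchen
  - product 2 (Monitor): category_id=3 -> matches Books
  - product 3 (Pen): category_id=NULL, no match -> kept with NULL
  - product 4 (Desk): category_id=1 -> matches Kitchen
  - product 5 (Router): category_id=3 -> matches Books
All 5 rows appear; 1 has NULL category.

SQL:
SELECT a.name, b.name AS category
FROM products a
LEFT JOIN categories b ON a.category_id = b.id

Result:
name     | category
---------+---------
Notebook | Kitchen 
Monitor  | Books   
Pen      | NULL    
Desk     | Kitchen 
Router   | Books   


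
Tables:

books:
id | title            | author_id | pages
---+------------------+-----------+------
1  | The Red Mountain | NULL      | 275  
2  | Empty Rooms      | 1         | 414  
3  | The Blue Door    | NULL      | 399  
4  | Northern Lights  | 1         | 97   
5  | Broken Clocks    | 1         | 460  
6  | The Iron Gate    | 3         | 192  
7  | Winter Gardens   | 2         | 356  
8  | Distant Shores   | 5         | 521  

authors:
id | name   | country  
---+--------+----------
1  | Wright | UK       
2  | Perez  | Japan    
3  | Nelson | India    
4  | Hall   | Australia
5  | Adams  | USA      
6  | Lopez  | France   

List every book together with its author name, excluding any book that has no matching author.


INNER JOIN keeps only books rows whose author_id matches an id in authors. Walk through each book:
  - book 1 (The Red Mountain): author_id=NULL, no match -> dropped
  - book 2 (Empty Rooms): author_id=1 -> matches Wright
  - book 3 (The Blue Door): author_id=NULL, no match -> dropped
  - book 4 (Northern Lights): author_id=1 -> matches Wright
  - book 5 (Broken Clocks): author_id=1 -> matches Wright
  - book 6 (The Iron Gate): author_id=3 -> matches Nelson
  - book 7 (Winter Gardens): author_id=2 -> matches Perez
  - book 8 (Distant Shores): author_id=5 -> matches Adams
So 2 of 8 rows are dropped.

SQL:
SELECT a.title, b.name AS author
FROM books a
INNER JOIN authors b ON a.author_id = b.id

Result:
title           | author
----------------+-------
Empty Rooms     | Wright
Northern Lights | Wright
Broken Clocks   | Wright
The Iron Gate   | Nelson
Winter Gardens  | Perez 
Distant Shores  | Adams 


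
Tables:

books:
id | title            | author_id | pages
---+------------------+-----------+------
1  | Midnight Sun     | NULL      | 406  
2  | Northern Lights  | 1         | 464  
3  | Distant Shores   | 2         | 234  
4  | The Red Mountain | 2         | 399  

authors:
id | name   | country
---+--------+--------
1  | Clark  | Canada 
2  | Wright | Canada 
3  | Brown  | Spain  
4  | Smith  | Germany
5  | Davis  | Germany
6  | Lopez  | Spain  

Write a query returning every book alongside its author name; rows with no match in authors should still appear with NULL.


LEFT JOIN keeps every row from books (the left table); where author_id has no match in authors, the author columns become NULL. Walk through each book:
  - book 1 (Midnight Sun): author_id=NULL, no match -> kept with NULL
  - book 2 (Northern Lights): author_id=1 -> matches Clark
  - book 3 (Distant Shores): author_id=2 -> matches Wright
  - book 4 (The Red Mountain): author_id=2 -> matches Wright
All 4 rows appear; 1 has NULL author.

SQL:
SELECT a.title, b.name AS author
FROM books a
LEFT JOIN authors b ON a.author_id = b.id

Result:
title            | author
-----------------+-------
Midnight Sun     | NULL  
Northern Lights  | Clark 
Distant Shores   | Wright
The Red Mountain | Wright


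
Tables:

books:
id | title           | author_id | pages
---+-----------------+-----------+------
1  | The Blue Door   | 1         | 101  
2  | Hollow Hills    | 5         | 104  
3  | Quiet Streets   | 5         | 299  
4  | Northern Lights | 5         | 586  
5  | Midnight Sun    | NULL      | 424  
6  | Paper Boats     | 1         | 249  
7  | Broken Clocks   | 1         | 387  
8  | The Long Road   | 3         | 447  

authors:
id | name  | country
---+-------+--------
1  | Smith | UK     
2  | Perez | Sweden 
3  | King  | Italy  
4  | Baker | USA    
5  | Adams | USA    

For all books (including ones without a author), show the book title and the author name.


LEFT JOIN keeps every row from books (the left table); where author_id has no match in authors, the author columns become NULL. Walk through each book:
  - book 1 (The Blue Door): author_id=1 -> matches Smith
  - book 2 (Hollow Hills): author_id=5 -> matches Adams
  - book 3 (Quiet Streets): author_id=5 -> matches Adams
  - book 4 (Northern Lights): author_id=5 -> matches Adams
  - book 5 (Midnight Sun): author_id=NULL, no match -> kept with NULL
  - book 6 (Paper Boats): author_id=1 -> matches Smith
  - book 7 (Broken Clocks): author_id=1 -> matches Smith
  - book 8 (The Long Road): author_id=3 -> matches King
All 8 rows appear; 1 has NULL author.

SQL:
SELECT a.title, b.name AS author
FROM books a
LEFT JOIN authors b ON a.author_id = b.id

Result:
title           | author
----------------+-------
The Blue Door   | Smith 
Hollow Hills    | Adams 
Quiet Streets   | Adams 
Northern Lights | Adams 
Midnight Sun    | NULL  
Paper Boats     | Smith 
Broken Clocks   | Smith 
The Long Road   | King  


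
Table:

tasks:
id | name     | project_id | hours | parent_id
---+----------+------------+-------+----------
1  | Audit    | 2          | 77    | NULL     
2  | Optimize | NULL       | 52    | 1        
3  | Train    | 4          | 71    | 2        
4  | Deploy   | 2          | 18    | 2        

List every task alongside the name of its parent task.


This is a self-join: tasks is joined to a second copy of itself, matching each row's parent_id to another row's id. Use LEFT JOIN so rows with parent_id=NULL are kept.
  - task 1 (Audit): parent_id=NULL -> NULL
  - task 2 (Optimize): parent_id=1 -> Audit
  - task 3 (Train): parent_id=2 -> Optimize
  - task 4 (Deploy): parent_id=2 -> Optimize

SQL:
SELECT a.name AS item, b.name AS parent
FROM tasks a
LEFT JOIN tasks b ON a.parent_id = b.id

Result:
item     | parent  
---------+---------
Audit    | NULL    
Optimize | Audit   
Train    | Optimize
Deploy   | Optimize


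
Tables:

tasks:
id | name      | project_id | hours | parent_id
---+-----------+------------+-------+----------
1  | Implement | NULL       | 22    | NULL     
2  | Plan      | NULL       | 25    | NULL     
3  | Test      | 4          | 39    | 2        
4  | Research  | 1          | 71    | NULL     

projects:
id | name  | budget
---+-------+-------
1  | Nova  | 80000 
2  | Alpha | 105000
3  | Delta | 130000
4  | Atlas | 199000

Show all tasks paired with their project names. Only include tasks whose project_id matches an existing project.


INNER JOIN keeps only tasks rows whose project_id matches an id in projects. Walk through each task:
  - task 1 (Implement): project_id=NULL, no match -> dropped
  - task 2 (Plan): project_id=NULL, no match -> dropped
  - task 3 (Test): project_id=4 -> matches Atlas
  - task 4 (Research): project_id=1 -> matches Nova
So 2 of 4 rows are dropped.

SQL:
SELECT a.name, b.name AS project
FROM tasks a
INNER JOIN projects b ON a.project_id = b.id

Result:
name     | project
---------+--------
Test     | Atlas  
Research | Nova   


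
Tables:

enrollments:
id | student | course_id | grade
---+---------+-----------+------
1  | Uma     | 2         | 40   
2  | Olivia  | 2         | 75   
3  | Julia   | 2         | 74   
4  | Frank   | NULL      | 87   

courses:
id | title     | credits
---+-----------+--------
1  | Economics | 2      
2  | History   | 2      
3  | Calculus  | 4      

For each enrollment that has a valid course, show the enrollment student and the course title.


INNER JOIN keeps only enrollments rows whose course_id matches an id in courses. Walk through each enrollment:
  - enrollment 1 (Uma): course_id=2 -> matches History
  - enrollment 2 (Olivia): course_id=2 -> matches History
  - enrollment 3 (Julia): course_id=2 -> matches History
  - enrollment 4 (Frank): course_id=NULL, no match -> dropped
So 1 of 4 rows is dropped.

SQL:
SELECT a.student, b.title AS course
FROM enrollments a
INNER JOIN courses b ON a.course_id = b.id

Result:
student | course 
--------+--------
Uma     | History
Olivia  | History
Julia   | History


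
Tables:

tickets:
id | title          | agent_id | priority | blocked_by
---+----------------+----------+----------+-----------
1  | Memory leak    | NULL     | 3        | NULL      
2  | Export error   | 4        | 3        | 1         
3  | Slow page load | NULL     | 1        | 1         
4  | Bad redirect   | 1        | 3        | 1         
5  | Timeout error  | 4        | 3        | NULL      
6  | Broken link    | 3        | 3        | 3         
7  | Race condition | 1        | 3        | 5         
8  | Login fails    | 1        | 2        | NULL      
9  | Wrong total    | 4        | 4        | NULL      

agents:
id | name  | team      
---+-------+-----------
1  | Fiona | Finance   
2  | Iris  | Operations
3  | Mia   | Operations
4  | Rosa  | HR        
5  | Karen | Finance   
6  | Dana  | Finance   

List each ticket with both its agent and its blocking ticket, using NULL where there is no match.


Two LEFT JOINs from the same base table tickets: one to agents via agent_id, one to tickets itself via blocked_by. Both are LEFT so every ticket is preserved.
Match against agents:
  - ticket 1 (Memory leak): agent_id=NULL, no match -> kept with NULL
  - ticket 2 (Export error): agent_id=4 -> matches Rosa
  - ticket 3 (Slow page load): agent_id=NULL, no match -> kept with NULL
  - ticket 4 (Bad redirect): agent_id=1 -> matches Fiona
  - ticket 5 (Timeout error): agent_id=4 -> matches Rosa
  - ticket 6 (Broken link): agent_id=3 -> matches Mia
  - ticket 7 (Race condition): agent_id=1 -> matches Fiona
  - ticket 8 (Login fails): agent_id=1 -> matches Fiona
  - ticket 9 (Wrong total): agent_id=4 -> matches Rosa
Match against tickets (self):
  - ticket 1 (Memory leak): blocked_by=NULL -> NULL
  - ticket 2 (Export error): blocked_by=1 -> Memory leak
  - ticket 3 (Slow page load): blocked_by=1 -> Memory leak
  - ticket 4 (Bad redirect): blocked_by=1 -> Memory leak
  - ticket 5 (Timeout error): blocked_by=NULL -> NULL
  - ticket 6 (Broken link): blocked_by=3 -> Slow page load
  - ticket 7 (Race condition): blocked_by=5 -> Timeout error
  - ticket 8 (Login fails): blocked_by=NULL -> NULL
  - ticket 9 (Wrong total): blocked_by=NULL -> NULL

SQL:
SELECT a.title, b.name AS agent, c.title AS blocked_by
FROM tickets a
LEFT JOIN agents b ON a.agent_id = b.id
LEFT JOIN tickets c ON a.blocked_by = c.id

Result:
title          | agent | blocked_by    
---------------+-------+---------------
Memory leak    | NULL  | NULL          
Export error   | Rosa  | Memory leak   
Slow page load | NULL  | Memory leak   
Bad redirect   | Fiona | Memory leak   
Timeout error  | Rosa  | NULL          
Broken link    | Mia   | Slow page load
Race condition | Fiona | Timeout error 
Login fails    | Fiona | NULL          
Wrong total    | Rosa  | NULL          


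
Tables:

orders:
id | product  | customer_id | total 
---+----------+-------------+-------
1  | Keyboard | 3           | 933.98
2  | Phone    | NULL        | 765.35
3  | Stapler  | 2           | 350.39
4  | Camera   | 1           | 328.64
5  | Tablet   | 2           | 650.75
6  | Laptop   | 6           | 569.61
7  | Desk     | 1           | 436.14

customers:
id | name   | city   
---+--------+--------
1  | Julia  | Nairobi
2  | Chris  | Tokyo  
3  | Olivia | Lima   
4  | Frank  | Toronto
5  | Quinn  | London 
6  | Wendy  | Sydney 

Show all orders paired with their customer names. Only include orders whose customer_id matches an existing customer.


INNER JOIN keeps only orders rows whose customer_id matches an id in customers. Walk through each order:
  - order 1 (Keyboard): customer_id=3 -> matches Olivia
  - order 2 (Phone): customer_id=NULL, no match -> dropped
  - order 3 (Stapler): customer_id=2 -> matches Chris
  - order 4 (Camera): customer_id=1 -> matches Julia
  - order 5 (Tablet): customer_id=2 -> matches Chris
  - order 6 (Laptop): customer_id=6 -> matches Wendy
  - order 7 (Desk): customer_id=1 -> matches Julia
So 1 of 7 rows is dropped.

SQL:
SELECT a.product, b.name AS customer
FROM orders a
INNER JOIN customers b ON a.customer_id = b.id

Result:
product  | customer
---------+---------
Keyboard | Olivia  
Stapler  | Chris   
Camera   | Julia   
Tablet   | Chris   
Laptop   | Wendy   
Desk     | Julia   


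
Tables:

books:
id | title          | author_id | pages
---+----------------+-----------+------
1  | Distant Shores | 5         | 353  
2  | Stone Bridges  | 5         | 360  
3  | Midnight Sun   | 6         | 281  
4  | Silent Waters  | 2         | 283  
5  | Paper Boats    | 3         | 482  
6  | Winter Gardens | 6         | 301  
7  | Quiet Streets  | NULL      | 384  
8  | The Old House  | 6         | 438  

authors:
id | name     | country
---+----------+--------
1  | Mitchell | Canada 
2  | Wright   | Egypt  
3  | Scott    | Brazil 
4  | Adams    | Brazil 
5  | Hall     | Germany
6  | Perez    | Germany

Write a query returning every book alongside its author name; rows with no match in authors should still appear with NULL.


LEFT JOIN keeps every row from books (the left table); where author_id has no match in authors, the author columns become NULL. Walk through each book:
  - book 1 (Distant Shores): author_id=5 -> matches Hall
  - book 2 (Stone Bridges): author_id=5 -> matches Hall
  - book 3 (Midnight Sun): author_id=6 -> matches Perez
  - book 4 (Silent Waters): author_id=2 -> matches Wright
  - book 5 (Paper Boats): author_id=3 -> matches Scott
  - book 6 (Winter Gardens): author_id=6 -> matches Perez
  - book 7 (Quiet Streets): author_id=NULL, no match -> kept with NULL
  - book 8 (The Old House): author_id=6 -> matches Perez
All 8 rows appear; 1 has NULL author.

SQL:
SELECT a.title, b.name AS author
FROM books a
LEFT JOIN authors b ON a.author_id = b.id

Result:
title          | author
---------------+-------
Distant Shores | Hall  
Stone Bridges  | Hall  
Midnight Sun   | Perez 
Silent Waters  | Wright
Paper Boats    | Scott 
Winter Gardens | Perez 
Quiet Streets  | NULL  
The Old House  | Perez 
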